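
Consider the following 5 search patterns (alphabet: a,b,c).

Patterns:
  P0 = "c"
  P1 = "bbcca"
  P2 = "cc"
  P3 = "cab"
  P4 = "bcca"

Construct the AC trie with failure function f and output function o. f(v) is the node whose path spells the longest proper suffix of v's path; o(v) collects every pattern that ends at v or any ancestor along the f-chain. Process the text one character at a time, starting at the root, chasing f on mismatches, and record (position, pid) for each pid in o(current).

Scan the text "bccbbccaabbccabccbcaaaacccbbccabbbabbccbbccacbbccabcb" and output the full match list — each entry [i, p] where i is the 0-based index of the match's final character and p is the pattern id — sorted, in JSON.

Build:
Trie nodes:
  n0 'ε': b→2 c→1
  n1 'c': a→8 c→7  ←P0
  n2 'b': b→3 c→10
  n3 'bb': c→4
  n4 'bbc': c→5
  n5 'bbcc': a→6
  n6 'bbcca': ·  ←P1
  n7 'cc': ·  ←P2
  n8 'ca': b→9
  n9 'cab': ·  ←P3
  n10 'bc': c→11
  n11 'bcc': a→12
  n12 'bcca': ·  ←P4

BFS fail/out derivation:
  fail(1) 'c': from fail(0)=0 chase 'c': 0 ⇒ 0;  out={0}∪out(0)={0}
  fail(2) 'b': from fail(0)=0 chase 'b': 0 ⇒ 0;  out=∅∪out(0)=∅
  fail(3) 'bb': from fail(2)=0 chase 'b': 0 ⇒ 2;  out=∅∪out(2)=∅
  fail(7) 'cc': from fail(1)=0 chase 'c': 0 ⇒ 1;  out={2}∪out(1)={0,2}
  fail(8) 'ca': from fail(1)=0 chase 'a': 0 ⇒ 0;  out=∅∪out(0)=∅
  fail(10) 'bc': from fail(2)=0 chase 'c': 0 ⇒ 1;  out=∅∪out(1)={0}
  fail(4) 'bbc': from fail(3)=2 chase 'c': 2 ⇒ 10;  out=∅∪out(10)={0}
  fail(9) 'cab': from fail(8)=0 chase 'b': 0 ⇒ 2;  out={3}∪out(2)={3}
  fail(11) 'bcc': from fail(10)=1 chase 'c': 1 ⇒ 7;  out=∅∪out(7)={0,2}
  fail(5) 'bbcc': from fail(4)=10 chase 'c': 10 ⇒ 11;  out=∅∪out(11)={0,2}
  fail(12) 'bcca': from fail(11)=7 chase 'a': 7→1 ⇒ 8;  out={4}∪out(8)={4}
  fail(6) 'bbcca': from fail(5)=11 chase 'a': 11 ⇒ 12;  out={1}∪out(12)={1,4}

Scan:
i=0 'b': node 0→2
i=1 'c': node 2→10  ** P0@[1:1]
i=2 'c': node 10→11  ** P0@[2:2],P2@[1:2]
i=3 'b': node 11→2 ·f
i=4 'b': node 2→3
i=5 'c': node 3→4  ** P0@[5:5]
i=6 'c': node 4→5  ** P0@[6:6],P2@[5:6]
i=7 'a': node 5→6  ** P1@[3:7],P4@[4:7]
i=8 'a': node 6→0 ·f
i=9 'b': node 0→2
i=10 'b': node 2→3
i=11 'c': node 3→4  ** P0@[11:11]
i=12 'c': node 4→5  ** P0@[12:12],P2@[11:12]
i=13 'a': node 5→6  ** P1@[9:13],P4@[10:13]
i=14 'b': node 6→9 ·f  ** P3@[12:14]
i=15 'c': node 9→10 ·f  ** P0@[15:15]
i=16 'c': node 10→11  ** P0@[16:16],P2@[15:16]
i=17 'b': node 11→2 ·f
i=18 'c': node 2→10  ** P0@[18:18]
i=19 'a': node 10→8 ·f
i=20 'a': node 8→0 ·f
i=21 'a': node 0→0
i=22 'a': node 0→0
i=23 'c': node 0→1  ** P0@[23:23]
i=24 'c': node 1→7  ** P0@[24:24],P2@[23:24]
i=25 'c': node 7→7 ·f  ** P0@[25:25],P2@[24:25]
i=26 'b': node 7→2 ·f
i=27 'b': node 2→3
i=28 'c': node 3→4  ** P0@[28:28]
i=29 'c': node 4→5  ** P0@[29:29],P2@[28:29]
i=30 'a': node 5→6  ** P1@[26:30],P4@[27:30]
i=31 'b': node 6→9 ·f  ** P3@[29:31]
i=32 'b': node 9→3 ·f
i=33 'b': node 3→3 ·f
i=34 'a': node 3→0 ·f
i=35 'b': node 0→2
i=36 'b': node 2→3
i=37 'c': node 3→4  ** P0@[37:37]
i=38 'c': node 4→5  ** P0@[38:38],P2@[37:38]
i=39 'b': node 5→2 ·f
i=40 'b': node 2→3
i=41 'c': node 3→4  ** P0@[41:41]
i=42 'c': node 4→5  ** P0@[42:42],P2@[41:42]
i=43 'a': node 5→6  ** P1@[39:43],P4@[40:43]
i=44 'c': node 6→1 ·f  ** P0@[44:44]
i=45 'b': node 1→2 ·f
i=46 'b': node 2→3
i=47 'c': node 3→4  ** P0@[47:47]
i=48 'c': node 4→5  ** P0@[48:48],P2@[47:48]
i=49 'a': node 5→6  ** P1@[45:49],P4@[46:49]
i=50 'b': node 6→9 ·f  ** P3@[48:50]
i=51 'c': node 9→10 ·f  ** P0@[51:51]
i=52 'b': node 10→2 ·f

All matches (sorted): [[1,0],[2,0],[2,2],[5,0],[6,0],[6,2],[7,1],[7,4],[11,0],[12,0],[12,2],[13,1],[13,4],[14,3],[15,0],[16,0],[16,2],[18,0],[23,0],[24,0],[24,2],[25,0],[25,2],[28,0],[29,0],[29,2],[30,1],[30,4],[31,3],[37,0],[38,0],[38,2],[41,0],[42,0],[42,2],[43,1],[43,4],[44,0],[47,0],[48,0],[48,2],[49,1],[49,4],[50,3],[51,0]]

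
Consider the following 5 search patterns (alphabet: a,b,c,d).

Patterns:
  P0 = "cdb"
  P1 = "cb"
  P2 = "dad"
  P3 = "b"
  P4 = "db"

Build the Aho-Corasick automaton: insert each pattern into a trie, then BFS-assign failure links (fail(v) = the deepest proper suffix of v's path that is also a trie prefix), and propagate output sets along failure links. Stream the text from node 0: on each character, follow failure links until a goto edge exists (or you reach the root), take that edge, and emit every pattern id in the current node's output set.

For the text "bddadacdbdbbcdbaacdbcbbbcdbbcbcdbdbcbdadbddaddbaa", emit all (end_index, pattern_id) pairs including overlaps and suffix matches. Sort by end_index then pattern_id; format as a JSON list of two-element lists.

Build automaton:
Trie nodes:
  n0 'ε': b→8 c→1 d→5
  n1 'c': b→4 d→2
  n2 'cd': b→3
  n3 'cdb': ·  ←P0
  n4 'cb': ·  ←P1
  n5 'd': a→6 b→9
  n6 'da': d→7
  n7 'dad': ·  ←P2
  n8 'b': ·  ←P3
  n9 'db': ·  ←P4

Failure links (BFS by depth):
  n1('c'): parent n0 fail=0; on 'c' 0 → fail=0;  out ∅∪∅=∅
  n5('d'): parent n0 fail=0; on 'd' 0 → fail=0;  out ∅∪∅=∅
  n8('b'): parent n0 fail=0; on 'b' 0 → fail=0;  out {3}∪∅={3}
  n2('cd'): parent n1 fail=0; on 'd' 0 → fail=5;  out ∅∪∅=∅
  n4('cb'): parent n1 fail=0; on 'b' 0 → fail=8;  out {1}∪{3}={1,3}
  n6('da'): parent n5 fail=0; on 'a' 0 → fail=0;  out ∅∪∅=∅
  n9('db'): parent n5 fail=0; on 'b' 0 → fail=8;  out {4}∪{3}={3,4}
  n3('cdb'): parent n2 fail=5; on 'b' 5 → fail=9;  out {0}∪{3,4}={0,3,4}
  n7('dad'): parent n6 fail=0; on 'd' 0 → fail=5;  out {2}∪∅={2}

Text stream:
i=0 'b': node 0→8  → match P3@[0:0]
i=1 'd': node 8→5 ·f
i=2 'd': node 5→5 ·f
i=3 'a': node 5→6
i=4 'd': node 6→7  → match P2@[2:4]
i=5 'a': node 7→6 ·f
i=6 'c': node 6→1 ·f
i=7 'd': node 1→2
i=8 'b': node 2→3  → match P0@[6:8],P3@[8:8],P4@[7:8]
i=9 'd': node 3→5 ·f
i=10 'b': node 5→9  → match P3@[10:10],P4@[9:10]
i=11 'b': node 9→8 ·f  → match P3@[11:11]
i=12 'c': node 8→1 ·f
i=13 'd': node 1→2
i=14 'b': node 2→3  → match P0@[12:14],P3@[14:14],P4@[13:14]
i=15 'a': node 3→0 ·f
i=16 'a': node 0→0
i=17 'c': node 0→1
i=18 'd': node 1→2
i=19 'b': node 2→3  → match P0@[17:19],P3@[19:19],P4@[18:19]
i=20 'c': node 3→1 ·f
i=21 'b': node 1→4  → match P1@[20:21],P3@[21:21]
i=22 'b': node 4→8 ·f  → match P3@[22:22]
i=23 'b': node 8→8 ·f  → match P3@[23:23]
i=24 'c': node 8→1 ·f
i=25 'd': node 1→2
i=26 'b': node 2→3  → match P0@[24:26],P3@[26:26],P4@[25:26]
i=27 'b': node 3→8 ·f  → match P3@[27:27]
i=28 'c': node 8→1 ·f
i=29 'b': node 1→4  → match P1@[28:29],P3@[29:29]
i=30 'c': node 4→1 ·f
i=31 'd': node 1→2
i=32 'b': node 2→3  → match P0@[30:32],P3@[32:32],P4@[31:32]
i=33 'd': node 3→5 ·f
i=34 'b': node 5→9  → match P3@[34:34],P4@[33:34]
i=35 'c': node 9→1 ·f
i=36 'b': node 1→4  → match P1@[35:36],P3@[36:36]
i=37 'd': node 4→5 ·f
i=38 'a': node 5→6
i=39 'd': node 6→7  → match P2@[37:39]
i=40 'b': node 7→9 ·f  → match P3@[40:40],P4@[39:40]
i=41 'd': node 9→5 ·f
i=42 'd': node 5→5 ·f
i=43 'a': node 5→6
i=44 'd': node 6→7  → match P2@[42:44]
i=45 'd': node 7→5 ·f
i=46 'b': node 5→9  → match P3@[46:46],P4@[45:46]
i=47 'a': node 9→0 ·f
i=48 'a': node 0→0

Matches: [[0,3],[4,2],[8,0],[8,3],[8,4],[10,3],[10,4],[11,3],[14,0],[14,3],[14,4],[19,0],[19,3],[19,4],[21,1],[21,3],[22,3],[23,3],[26,0],[26,3],[26,4],[27,3],[29,1],[29,3],[32,0],[32,3],[32,4],[34,3],[34,4],[36,1],[36,3],[39,2],[40,3],[40,4],[44,2],[46,3],[46,4]]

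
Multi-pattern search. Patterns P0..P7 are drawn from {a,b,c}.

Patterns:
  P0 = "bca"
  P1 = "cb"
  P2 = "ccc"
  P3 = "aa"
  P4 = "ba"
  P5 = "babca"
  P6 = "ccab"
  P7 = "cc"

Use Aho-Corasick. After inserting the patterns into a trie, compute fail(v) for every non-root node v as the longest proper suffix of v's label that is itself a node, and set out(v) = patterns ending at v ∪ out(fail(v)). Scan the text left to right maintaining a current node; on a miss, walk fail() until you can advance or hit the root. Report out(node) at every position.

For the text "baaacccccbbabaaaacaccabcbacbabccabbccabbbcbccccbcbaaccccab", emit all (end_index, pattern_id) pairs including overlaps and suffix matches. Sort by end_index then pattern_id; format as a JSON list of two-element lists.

Construct AC machine:
Trie nodes:
  n0 'ε': a→8 b→1 c→4
  n1 'b': a→10 c→2
  n2 'bc': a→3
  n3 'bca': ·  [P0 ends]
  n4 'c': b→5 c→6
  n5 'cb': ·  [P1 ends]
  n6 'cc': a→14 c→7  [P7 ends]
  n7 'ccc': ·  [P2 ends]
  n8 'a': a→9
  n9 'aa': ·  [P3 ends]
  n10 'ba': b→11  [P4 ends]
  n11 'bab': c→12
  n12 'babc': a→13
  n13 'babca': ·  [P5 ends]
  n14 'cca': b→15
  n15 'ccab': ·  [P6 ends]

BFS fail/out derivation:
  fail(1) 'b': from fail(0)=0 chase 'b': 0 ⇒ 0;  out=∅∪out(0)=∅
  fail(4) 'c': from fail(0)=0 chase 'c': 0 ⇒ 0;  out=∅∪out(0)=∅
  fail(8) 'a': from fail(0)=0 chase 'a': 0 ⇒ 0;  out=∅∪out(0)=∅
  fail(2) 'bc': from fail(1)=0 chase 'c': 0 ⇒ 4;  out=∅∪out(4)=∅
  fail(5) 'cb': from fail(4)=0 chase 'b': 0 ⇒ 1;  out={1}∪out(1)={1}
  fail(6) 'cc': from fail(4)=0 chase 'c': 0 ⇒ 4;  out={7}∪out(4)={7}
  fail(9) 'aa': from fail(8)=0 chase 'a': 0 ⇒ 8;  out={3}∪out(8)={3}
  fail(10) 'ba': from fail(1)=0 chase 'a': 0 ⇒ 8;  out={4}∪out(8)={4}
  fail(3) 'bca': from fail(2)=4 chase 'a': 4→0 ⇒ 8;  out={0}∪out(8)={0}
  fail(7) 'ccc': from fail(6)=4 chase 'c': 4 ⇒ 6;  out={2}∪out(6)={2,7}
  fail(11) 'bab': from fail(10)=8 chase 'b': 8→0 ⇒ 1;  out=∅∪out(1)=∅
  fail(14) 'cca': from fail(6)=4 chase 'a': 4→0 ⇒ 8;  out=∅∪out(8)=∅
  fail(12) 'babc': from fail(11)=1 chase 'c': 1 ⇒ 2;  out=∅∪out(2)=∅
  fail(15) 'ccab': from fail(14)=8 chase 'b': 8→0 ⇒ 1;  out={6}∪out(1)={6}
  fail(13) 'babca': from fail(12)=2 chase 'a': 2 ⇒ 3;  out={5}∪out(3)={0,5}

Run:
[0] read 'b'  n0⇒n1
[1] read 'a'  n1⇒n10  emit P4@[0:1]
[2] read 'a'  n10⇒n9 (via fail)  emit P3@[1:2]
[3] read 'a'  n9⇒n9 (via fail)  emit P3@[2:3]
[4] read 'c'  n9⇒n4 (via fail)
[5] read 'c'  n4⇒n6  emit P7@[4:5]
[6] read 'c'  n6⇒n7  emit P2@[4:6],P7@[5:6]
[7] read 'c'  n7⇒n7 (via fail)  emit P2@[5:7],P7@[6:7]
[8] read 'c'  n7⇒n7 (via fail)  emit P2@[6:8],P7@[7:8]
[9] read 'b'  n7⇒n5 (via fail)  emit P1@[8:9]
[10] read 'b'  n5⇒n1 (via fail)
[11] read 'a'  n1⇒n10  emit P4@[10:11]
[12] read 'b'  n10⇒n11
[13] read 'a'  n11⇒n10 (via fail)  emit P4@[12:13]
[14] read 'a'  n10⇒n9 (via fail)  emit P3@[13:14]
[15] read 'a'  n9⇒n9 (via fail)  emit P3@[14:15]
[16] read 'a'  n9⇒n9 (via fail)  emit P3@[15:16]
[17] read 'c'  n9⇒n4 (via fail)
[18] read 'a'  n4⇒n8 (via fail)
[19] read 'c'  n8⇒n4 (via fail)
[20] read 'c'  n4⇒n6  emit P7@[19:20]
[21] read 'a'  n6⇒n14
[22] read 'b'  n14⇒n15  emit P6@[19:22]
[23] read 'c'  n15⇒n2 (via fail)
[24] read 'b'  n2⇒n5 (via fail)  emit P1@[23:24]
[25] read 'a'  n5⇒n10 (via fail)  emit P4@[24:25]
[26] read 'c'  n10⇒n4 (via fail)
[27] read 'b'  n4⇒n5  emit P1@[26:27]
[28] read 'a'  n5⇒n10 (via fail)  emit P4@[27:28]
[29] read 'b'  n10⇒n11
[30] read 'c'  n11⇒n12
[31] read 'c'  n12⇒n6 (via fail)  emit P7@[30:31]
[32] read 'a'  n6⇒n14
[33] read 'b'  n14⇒n15  emit P6@[30:33]
[34] read 'b'  n15⇒n1 (via fail)
[35] read 'c'  n1⇒n2
[36] read 'c'  n2⇒n6 (via fail)  emit P7@[35:36]
[37] read 'a'  n6⇒n14
[38] read 'b'  n14⇒n15  emit P6@[35:38]
[39] read 'b'  n15⇒n1 (via fail)
[40] read 'b'  n1⇒n1 (via fail)
[41] read 'c'  n1⇒n2
[42] read 'b'  n2⇒n5 (via fail)  emit P1@[41:42]
[43] read 'c'  n5⇒n2 (via fail)
[44] read 'c'  n2⇒n6 (via fail)  emit P7@[43:44]
[45] read 'c'  n6⇒n7  emit P2@[43:45],P7@[44:45]
[46] read 'c'  n7⇒n7 (via fail)  emit P2@[44:46],P7@[45:46]
[47] read 'b'  n7⇒n5 (via fail)  emit P1@[46:47]
[48] read 'c'  n5⇒n2 (via fail)
[49] read 'b'  n2⇒n5 (via fail)  emit P1@[48:49]
[50] read 'a'  n5⇒n10 (via fail)  emit P4@[49:50]
[51] read 'a'  n10⇒n9 (via fail)  emit P3@[50:51]
[52] read 'c'  n9⇒n4 (via fail)
[53] read 'c'  n4⇒n6  emit P7@[52:53]
[54] read 'c'  n6⇒n7  emit P2@[52:54],P7@[53:54]
[55] read 'c'  n7⇒n7 (via fail)  emit P2@[53:55],P7@[54:55]
[56] read 'a'  n7⇒n14 (via fail)
[57] read 'b'  n14⇒n15  emit P6@[54:57]

Matches: [[1,4],[2,3],[3,3],[5,7],[6,2],[6,7],[7,2],[7,7],[8,2],[8,7],[9,1],[11,4],[13,4],[14,3],[15,3],[16,3],[20,7],[22,6],[24,1],[25,4],[27,1],[28,4],[31,7],[33,6],[36,7],[38,6],[42,1],[44,7],[45,2],[45,7],[46,2],[46,7],[47,1],[49,1],[50,4],[51,3],[53,7],[54,2],[54,7],[55,2],[55,7],[57,6]]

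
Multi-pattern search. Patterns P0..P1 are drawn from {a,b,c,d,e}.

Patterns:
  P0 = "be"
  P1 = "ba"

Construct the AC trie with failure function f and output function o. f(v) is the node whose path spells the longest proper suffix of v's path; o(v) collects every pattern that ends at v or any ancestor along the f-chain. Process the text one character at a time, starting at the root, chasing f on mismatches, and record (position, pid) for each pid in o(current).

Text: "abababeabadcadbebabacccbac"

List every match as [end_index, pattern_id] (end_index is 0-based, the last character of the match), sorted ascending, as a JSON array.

Construct AC machine:
Trie nodes:
  0='ε' goto b→1
  1='b' goto a→3 e→2
  2='be' goto ·  ←P0
  3='ba' goto ·  ←P1

Failure links (BFS by depth):
  n1('b'): parent n0 fail=0; on 'b' 0 → fail=0;  out ∅∪∅=∅
  n2('be'): parent n1 fail=0; on 'e' 0 → fail=0;  out {0}∪∅={0}
  n3('ba'): parent n1 fail=0; on 'a' 0 → fail=0;  out {1}∪∅={1}

Run:
i=0 'a': node 0→0
i=1 'b': node 0→1
i=2 'a': node 1→3  emit P1@[1:2]
i=3 'b': node 3→1 (via fail)
i=4 'a': node 1→3  emit P1@[3:4]
i=5 'b': node 3→1 (via fail)
i=6 'e': node 1→2  emit P0@[5:6]
i=7 'a': node 2→0 (via fail)
i=8 'b': node 0→1
i=9 'a': node 1→3  emit P1@[8:9]
i=10 'd': node 3→0 (via fail)
i=11 'c': node 0→0
i=12 'a': node 0→0
i=13 'd': node 0→0
i=14 'b': node 0→1
i=15 'e': node 1→2  emit P0@[14:15]
i=16 'b': node 2→1 (via fail)
i=17 'a': node 1→3  emit P1@[16:17]
i=18 'b': node 3→1 (via fail)
i=19 'a': node 1→3  emit P1@[18:19]
i=20 'c': node 3→0 (via fail)
i=21 'c': node 0→0
i=22 'c': node 0→0
i=23 'b': node 0→1
i=24 'a': node 1→3  emit P1@[23:24]
i=25 'c': node 3→0 (via fail)

Matches: [[2,1],[4,1],[6,0],[9,1],[15,0],[17,1],[19,1],[24,1]]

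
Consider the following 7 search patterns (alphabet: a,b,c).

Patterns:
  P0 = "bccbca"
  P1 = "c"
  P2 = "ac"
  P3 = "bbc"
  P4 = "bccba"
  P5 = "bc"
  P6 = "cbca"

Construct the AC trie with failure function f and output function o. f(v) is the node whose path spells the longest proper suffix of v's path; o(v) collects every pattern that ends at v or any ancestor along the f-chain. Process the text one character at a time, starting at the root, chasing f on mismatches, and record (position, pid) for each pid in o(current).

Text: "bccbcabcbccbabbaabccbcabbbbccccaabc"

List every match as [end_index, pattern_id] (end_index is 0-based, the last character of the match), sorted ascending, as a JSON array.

Build:
Trie (insert patterns):
  n0 'ε': a→8 b→1 c→7
  n1 'b': b→10 c→2
  n2 'bc': c→3  [P5 ends]
  n3 'bcc': b→4
  n4 'bccb': a→12 c→5
  n5 'bccbc': a→6
  n6 'bccbca': ·  [P0 ends]
  n7 'c': b→13  [P1 ends]
  n8 'a': c→9
  n9 'ac': ·  [P2 ends]
  n10 'bb': c→11
  n11 'bbc': ·  [P3 ends]
  n12 'bccba': ·  [P4 ends]
  n13 'cb': c→14
  n14 'cbc': a→15
  n15 'cbca': ·  [P6 ends]

BFS fail/out derivation:
  fail(1) 'b': from fail(0)=0 chase 'b': 0 ⇒ 0;  out=∅∪out(0)=∅
  fail(7) 'c': from fail(0)=0 chase 'c': 0 ⇒ 0;  out={1}∪out(0)={1}
  fail(8) 'a': from fail(0)=0 chase 'a': 0 ⇒ 0;  out=∅∪out(0)=∅
  fail(2) 'bc': from fail(1)=0 chase 'c': 0 ⇒ 7;  out={5}∪out(7)={1,5}
  fail(9) 'ac': from fail(8)=0 chase 'c': 0 ⇒ 7;  out={2}∪out(7)={1,2}
  fail(10) 'bb': from fail(1)=0 chase 'b': 0 ⇒ 1;  out=∅∪out(1)=∅
  fail(13) 'cb': from fail(7)=0 chase 'b': 0 ⇒ 1;  out=∅∪out(1)=∅
  fail(3) 'bcc': from fail(2)=7 chase 'c': 7→0 ⇒ 7;  out=∅∪out(7)={1}
  fail(11) 'bbc': from fail(10)=1 chase 'c': 1 ⇒ 2;  out={3}∪out(2)={1,3,5}
  fail(14) 'cbc': from fail(13)=1 chase 'c': 1 ⇒ 2;  out=∅∪out(2)={1,5}
  fail(4) 'bccb': from fail(3)=7 chase 'b': 7 ⇒ 13;  out=∅∪out(13)=∅
  fail(15) 'cbca': from fail(14)=2 chase 'a': 2→7→0 ⇒ 8;  out={6}∪out(8)={6}
  fail(5) 'bccbc': from fail(4)=13 chase 'c': 13 ⇒ 14;  out=∅∪out(14)={1,5}
  fail(12) 'bccba': from fail(4)=13 chase 'a': 13→1→0 ⇒ 8;  out={4}∪out(8)={4}
  fail(6) 'bccbca': from fail(5)=14 chase 'a': 14 ⇒ 15;  out={0}∪out(15)={0,6}

Run:
[0] read 'b'  n0⇒n1
[1] read 'c'  n1⇒n2  → match P1@[1:1],P5@[0:1]
[2] read 'c'  n2⇒n3  → match P1@[2:2]
[3] read 'b'  n3⇒n4
[4] read 'c'  n4⇒n5  → match P1@[4:4],P5@[3:4]
[5] read 'a'  n5⇒n6  → match P0@[0:5],P6@[2:5]
[6] read 'b'  n6⇒n1 (fail-walked)
[7] read 'c'  n1⇒n2  → match P1@[7:7],P5@[6:7]
[8] read 'b'  n2⇒n13 (fail-walked)
[9] read 'c'  n13⇒n14  → match P1@[9:9],P5@[8:9]
[10] read 'c'  n14⇒n3 (fail-walked)  → match P1@[10:10]
[11] read 'b'  n3⇒n4
[12] read 'a'  n4⇒n12  → match P4@[8:12]
[13] read 'b'  n12⇒n1 (fail-walked)
[14] read 'b'  n1⇒n10
[15] read 'a'  n10⇒n8 (fail-walked)
[16] read 'a'  n8⇒n8 (fail-walked)
[17] read 'b'  n8⇒n1 (fail-walked)
[18] read 'c'  n1⇒n2  → match P1@[18:18],P5@[17:18]
[19] read 'c'  n2⇒n3  → match P1@[19:19]
[20] read 'b'  n3⇒n4
[21] read 'c'  n4⇒n5  → match P1@[21:21],P5@[20:21]
[22] read 'a'  n5⇒n6  → match P0@[17:22],P6@[19:22]
[23] read 'b'  n6⇒n1 (fail-walked)
[24] read 'b'  n1⇒n10
[25] read 'b'  n10⇒n10 (fail-walked)
[26] read 'b'  n10⇒n10 (fail-walked)
[27] read 'c'  n10⇒n11  → match P1@[27:27],P3@[25:27],P5@[26:27]
[28] read 'c'  n11⇒n3 (fail-walked)  → match P1@[28:28]
[29] read 'c'  n3⇒n7 (fail-walked)  → match P1@[29:29]
[30] read 'c'  n7⇒n7 (fail-walked)  → match P1@[30:30]
[31] read 'a'  n7⇒n8 (fail-walked)
[32] read 'a'  n8⇒n8 (fail-walked)
[33] read 'b'  n8⇒n1 (fail-walked)
[34] read 'c'  n1⇒n2  → match P1@[34:34],P5@[33:34]

Matches: [[1,1],[1,5],[2,1],[4,1],[4,5],[5,0],[5,6],[7,1],[7,5],[9,1],[9,5],[10,1],[12,4],[18,1],[18,5],[19,1],[21,1],[21,5],[22,0],[22,6],[27,1],[27,3],[27,5],[28,1],[29,1],[30,1],[34,1],[34,5]]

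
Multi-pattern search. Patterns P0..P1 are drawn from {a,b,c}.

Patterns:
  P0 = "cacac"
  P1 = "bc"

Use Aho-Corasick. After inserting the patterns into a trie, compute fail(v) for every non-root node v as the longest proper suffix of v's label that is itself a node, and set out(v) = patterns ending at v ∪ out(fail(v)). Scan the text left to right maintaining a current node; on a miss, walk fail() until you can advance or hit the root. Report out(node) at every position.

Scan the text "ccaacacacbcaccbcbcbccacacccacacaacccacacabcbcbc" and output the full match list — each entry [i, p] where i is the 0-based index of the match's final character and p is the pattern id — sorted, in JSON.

Build:
Trie nodes:
  n0 'ε': b→6 c→1
  n1 'c': a→2
  n2 'ca': c→3
  n3 'cac': a→4
  n4 'caca': c→5
  n5 'cacac': ·  ←P0
  n6 'b': c→7
  n7 'bc': ·  ←P1

BFS fail/out derivation:
  fail(1) 'c': from fail(0)=0 chase 'c': 0 ⇒ 0;  out=∅∪out(0)=∅
  fail(6) 'b': from fail(0)=0 chase 'b': 0 ⇒ 0;  out=∅∪out(0)=∅
  fail(2) 'ca': from fail(1)=0 chase 'a': 0 ⇒ 0;  out=∅∪out(0)=∅
  fail(7) 'bc': from fail(6)=0 chase 'c': 0 ⇒ 1;  out={1}∪out(1)={1}
  fail(3) 'cac': from fail(2)=0 chase 'c': 0 ⇒ 1;  out=∅∪out(1)=∅
  fail(4) 'caca': from fail(3)=1 chase 'a': 1 ⇒ 2;  out=∅∪out(2)=∅
  fail(5) 'cacac': from fail(4)=2 chase 'c': 2 ⇒ 3;  out={0}∪out(3)={0}

Scan:
pos 0 'c': at 1
pos 1 'c': at 1 (via fail)
pos 2 'a': at 2
pos 3 'a': at 0 (via fail)
pos 4 'c': at 1
pos 5 'a': at 2
pos 6 'c': at 3
pos 7 'a': at 4
pos 8 'c': at 5  ** P0@[4:8]
pos 9 'b': at 6 (via fail)
pos 10 'c': at 7  ** P1@[9:10]
pos 11 'a': at 2 (via fail)
pos 12 'c': at 3
pos 13 'c': at 1 (via fail)
pos 14 'b': at 6 (via fail)
pos 15 'c': at 7  ** P1@[14:15]
pos 16 'b': at 6 (via fail)
pos 17 'c': at 7  ** P1@[16:17]
pos 18 'b': at 6 (via fail)
pos 19 'c': at 7  ** P1@[18:19]
pos 20 'c': at 1 (via fail)
pos 21 'a': at 2
pos 22 'c': at 3
pos 23 'a': at 4
pos 24 'c': at 5  ** P0@[20:24]
pos 25 'c': at 1 (via fail)
pos 26 'c': at 1 (via fail)
pos 27 'a': at 2
pos 28 'c': at 3
pos 29 'a': at 4
pos 30 'c': at 5  ** P0@[26:30]
pos 31 'a': at 4 (via fail)
pos 32 'a': at 0 (via fail)
pos 33 'c': at 1
pos 34 'c': at 1 (via fail)
pos 35 'c': at 1 (via fail)
pos 36 'a': at 2
pos 37 'c': at 3
pos 38 'a': at 4
pos 39 'c': at 5  ** P0@[35:39]
pos 40 'a': at 4 (via fail)
pos 41 'b': at 6 (via fail)
pos 42 'c': at 7  ** P1@[41:42]
pos 43 'b': at 6 (via fail)
pos 44 'c': at 7  ** P1@[43:44]
pos 45 'b': at 6 (via fail)
pos 46 'c': at 7  ** P1@[45:46]

Matches: [[8,0],[10,1],[15,1],[17,1],[19,1],[24,0],[30,0],[39,0],[42,1],[44,1],[46,1]]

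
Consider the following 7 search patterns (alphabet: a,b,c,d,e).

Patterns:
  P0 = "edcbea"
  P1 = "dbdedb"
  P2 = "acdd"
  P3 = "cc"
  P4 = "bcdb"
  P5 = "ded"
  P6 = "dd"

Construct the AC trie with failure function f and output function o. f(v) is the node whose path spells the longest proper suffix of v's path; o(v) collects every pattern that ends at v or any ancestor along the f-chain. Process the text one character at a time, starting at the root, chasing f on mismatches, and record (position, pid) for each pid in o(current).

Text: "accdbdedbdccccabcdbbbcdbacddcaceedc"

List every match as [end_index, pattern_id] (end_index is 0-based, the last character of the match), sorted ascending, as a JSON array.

Construct AC machine:
Trie (insert patterns):
  0='ε' goto a→13 b→19 c→17 d→7 e→1
  1='e' goto d→2
  2='ed' goto c→3
  3='edc' goto b→4
  4='edcb' goto e→5
  5='edcbe' goto a→6
  6='edcbea' goto ·  [P0 ends]
  7='d' goto b→8 d→25 e→23
  8='db' goto d→9
  9='dbd' goto e→10
  10='dbde' goto d→11
  11='dbded' goto b→12
  12='dbdedb' goto ·  [P1 ends]
  13='a' goto c→14
  14='ac' goto d→15
  15='acd' goto d→16
  16='acdd' goto ·  [P2 ends]
  17='c' goto c→18
  18='cc' goto ·  [P3 ends]
  19='b' goto c→20
  20='bc' goto d→21
  21='bcd' goto b→22
  22='bcdb' goto ·  [P4 ends]
  23='de' goto d→24
  24='ded' goto ·  [P5 ends]
  25='dd' goto ·  [P6 ends]

Failure links (BFS by depth):
  n1('e'): parent n0 fail=0; on 'e' 0 → fail=0;  out ∅∪∅=∅
  n7('d'): parent n0 fail=0; on 'd' 0 → fail=0;  out ∅∪∅=∅
  n13('a'): parent n0 fail=0; on 'a' 0 → fail=0;  out ∅∪∅=∅
  n17('c'): parent n0 fail=0; on 'c' 0 → fail=0;  out ∅∪∅=∅
  n19('b'): parent n0 fail=0; on 'b' 0 → fail=0;  out ∅∪∅=∅
  n2('ed'): parent n1 fail=0; on 'd' 0 → fail=7;  out ∅∪∅=∅
  n8('db'): parent n7 fail=0; on 'b' 0 → fail=19;  out ∅∪∅=∅
  n14('ac'): parent n13 fail=0; on 'c' 0 → fail=17;  out ∅∪∅=∅
  n18('cc'): parent n17 fail=0; on 'c' 0 → fail=17;  out {3}∪∅={3}
  n20('bc'): parent n19 fail=0; on 'c' 0 → fail=17;  out ∅∪∅=∅
  n23('de'): parent n7 fail=0; on 'e' 0 → fail=1;  out ∅∪∅=∅
  n25('dd'): parent n7 fail=0; on 'd' 0 → fail=7;  out {6}∪∅={6}
  n3('edc'): parent n2 fail=7; on 'c' 7→0 → fail=17;  out ∅∪∅=∅
  n9('dbd'): parent n8 fail=19; on 'd' 19→0 → fail=7;  out ∅∪∅=∅
  n15('acd'): parent n14 fail=17; on 'd' 17→0 → fail=7;  out ∅∪∅=∅
  n21('bcd'): parent n20 fail=17; on 'd' 17→0 → fail=7;  out ∅∪∅=∅
  n24('ded'): parent n23 fail=1; on 'd' 1 → fail=2;  out {5}∪∅={5}
  n4('edcb'): parent n3 fail=17; on 'b' 17→0 → fail=19;  out ∅∪∅=∅
  n10('dbde'): parent n9 fail=7; on 'e' 7 → fail=23;  out ∅∪∅=∅
  n16('acdd'): parent n15 fail=7; on 'd' 7 → fail=25;  out {2}∪{6}={2,6}
  n22('bcdb'): parent n21 fail=7; on 'b' 7 → fail=8;  out {4}∪∅={4}
  n5('edcbe'): parent n4 fail=19; on 'e' 19→0 → fail=1;  out ∅∪∅=∅
  n11('dbded'): parent n10 fail=23; on 'd' 23 → fail=24;  out ∅∪{5}={5}
  n6('edcbea'): parent n5 fail=1; on 'a' 1→0 → fail=13;  out {0}∪∅={0}
  n12('dbdedb'): parent n11 fail=24; on 'b' 24→2→7 → fail=8;  out {1}∪∅={1}

Run:
pos 0 'a': at 13
pos 1 'c': at 14
pos 2 'c': at 18 (fail-walked)  ** P3@[1:2]
pos 3 'd': at 7 (fail-walked)
pos 4 'b': at 8
pos 5 'd': at 9
pos 6 'e': at 10
pos 7 'd': at 11  ** P5@[5:7]
pos 8 'b': at 12  ** P1@[3:8]
pos 9 'd': at 9 (fail-walked)
pos 10 'c': at 17 (fail-walked)
pos 11 'c': at 18  ** P3@[10:11]
pos 12 'c': at 18 (fail-walked)  ** P3@[11:12]
pos 13 'c': at 18 (fail-walked)  ** P3@[12:13]
pos 14 'a': at 13 (fail-walked)
pos 15 'b': at 19 (fail-walked)
pos 16 'c': at 20
pos 17 'd': at 21
pos 18 'b': at 22  ** P4@[15:18]
pos 19 'b': at 19 (fail-walked)
pos 20 'b': at 19 (fail-walked)
pos 21 'c': at 20
pos 22 'd': at 21
pos 23 'b': at 22  ** P4@[20:23]
pos 24 'a': at 13 (fail-walked)
pos 25 'c': at 14
pos 26 'd': at 15
pos 27 'd': at 16  ** P2@[24:27],P6@[26:27]
pos 28 'c': at 17 (fail-walked)
pos 29 'a': at 13 (fail-walked)
pos 30 'c': at 14
pos 31 'e': at 1 (fail-walked)
pos 32 'e': at 1 (fail-walked)
pos 33 'd': at 2
pos 34 'c': at 3

Result: [[2,3],[7,5],[8,1],[11,3],[12,3],[13,3],[18,4],[23,4],[27,2],[27,6]]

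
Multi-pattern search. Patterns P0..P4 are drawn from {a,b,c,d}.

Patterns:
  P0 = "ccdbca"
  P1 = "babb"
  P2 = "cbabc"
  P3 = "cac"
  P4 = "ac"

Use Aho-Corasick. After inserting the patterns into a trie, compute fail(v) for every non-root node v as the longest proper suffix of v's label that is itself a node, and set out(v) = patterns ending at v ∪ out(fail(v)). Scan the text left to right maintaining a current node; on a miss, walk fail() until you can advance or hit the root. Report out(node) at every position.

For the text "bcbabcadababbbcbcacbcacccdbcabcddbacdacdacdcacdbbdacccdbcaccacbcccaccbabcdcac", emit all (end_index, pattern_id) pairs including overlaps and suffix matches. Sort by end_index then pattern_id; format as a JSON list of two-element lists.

Build:
Trie (insert patterns):
  n0 'ε': a→17 b→7 c→1
  n1 'c': a→15 b→11 c→2
  n2 'cc': d→3
  n3 'ccd': b→4
  n4 'ccdb': c→5
  n5 'ccdbc': a→6
  n6 'ccdbca': ·  ←P0
  n7 'b': a→8
  n8 'ba': b→9
  n9 'bab': b→10
  n10 'babb': ·  ←P1
  n11 'cb': a→12
  n12 'cba': b→13
  n13 'cbab': c→14
  n14 'cbabc': ·  ←P2
  n15 'ca': c→16
  n16 'cac': ·  ←P3
  n17 'a': c→18
  n18 'ac': ·  ←P4

BFS fail/out derivation:
  n1('c'): parent n0 fail=0; on 'c' 0 → fail=0;  out ∅∪∅=∅
  n7('b'): parent n0 fail=0; on 'b' 0 → fail=0;  out ∅∪∅=∅
  n17('a'): parent n0 fail=0; on 'a' 0 → fail=0;  out ∅∪∅=∅
  n2('cc'): parent n1 fail=0; on 'c' 0 → fail=1;  out ∅∪∅=∅
  n8('ba'): parent n7 fail=0; on 'a' 0 → fail=17;  out ∅∪∅=∅
  n11('cb'): parent n1 fail=0; on 'b' 0 → fail=7;  out ∅∪∅=∅
  n15('ca'): parent n1 fail=0; on 'a' 0 → fail=17;  out ∅∪∅=∅
  n18('ac'): parent n17 fail=0; on 'c' 0 → fail=1;  out {4}∪∅={4}
  n3('ccd'): parent n2 fail=1; on 'd' 1→0 → fail=0;  out ∅∪∅=∅
  n9('bab'): parent n8 fail=17; on 'b' 17→0 → fail=7;  out ∅∪∅=∅
  n12('cba'): parent n11 fail=7; on 'a' 7 → fail=8;  out ∅∪∅=∅
  n16('cac'): parent n15 fail=17; on 'c' 17 → fail=18;  out {3}∪{4}={3,4}
  n4('ccdb'): parent n3 fail=0; on 'b' 0 → fail=7;  out ∅∪∅=∅
  n10('babb'): parent n9 fail=7; on 'b' 7→0 → fail=7;  out {1}∪∅={1}
  n13('cbab'): parent n12 fail=8; on 'b' 8 → fail=9;  out ∅∪∅=∅
  n5('ccdbc'): parent n4 fail=7; on 'c' 7→0 → fail=1;  out ∅∪∅=∅
  n14('cbabc'): parent n13 fail=9; on 'c' 9→7→0 → fail=1;  out {2}∪∅={2}
  n6('ccdbca'): parent n5 fail=1; on 'a' 1 → fail=15;  out {0}∪∅={0}

Run:
[0] read 'b'  n0⇒n7
[1] read 'c'  n7⇒n1 (fail-walked)
[2] read 'b'  n1⇒n11
[3] read 'a'  n11⇒n12
[4] read 'b'  n12⇒n13
[5] read 'c'  n13⇒n14  emit P2@[1:5]
[6] read 'a'  n14⇒n15 (fail-walked)
[7] read 'd'  n15⇒n0 (fail-walked)
[8] read 'a'  n0⇒n17
[9] read 'b'  n17⇒n7 (fail-walked)
[10] read 'a'  n7⇒n8
[11] read 'b'  n8⇒n9
[12] read 'b'  n9⇒n10  emit P1@[9:12]
[13] read 'b'  n10⇒n7 (fail-walked)
[14] read 'c'  n7⇒n1 (fail-walked)
[15] read 'b'  n1⇒n11
[16] read 'c'  n11⇒n1 (fail-walked)
[17] read 'a'  n1⇒n15
[18] read 'c'  n15⇒n16  emit P3@[16:18],P4@[17:18]
[19] read 'b'  n16⇒n11 (fail-walked)
[20] read 'c'  n11⇒n1 (fail-walked)
[21] read 'a'  n1⇒n15
[22] read 'c'  n15⇒n16  emit P3@[20:22],P4@[21:22]
[23] read 'c'  n16⇒n2 (fail-walked)
[24] read 'c'  n2⇒n2 (fail-walked)
[25] read 'd'  n2⇒n3
[26] read 'b'  n3⇒n4
[27] read 'c'  n4⇒n5
[28] read 'a'  n5⇒n6  emit P0@[23:28]
[29] read 'b'  n6⇒n7 (fail-walked)
[30] read 'c'  n7⇒n1 (fail-walked)
[31] read 'd'  n1⇒n0 (fail-walked)
[32] read 'd'  n0⇒n0
[33] read 'b'  n0⇒n7
[34] read 'a'  n7⇒n8
[35] read 'c'  n8⇒n18 (fail-walked)  emit P4@[34:35]
[36] read 'd'  n18⇒n0 (fail-walked)
[37] read 'a'  n0⇒n17
[38] read 'c'  n17⇒n18  emit P4@[37:38]
[39] read 'd'  n18⇒n0 (fail-walked)
[40] read 'a'  n0⇒n17
[41] read 'c'  n17⇒n18  emit P4@[40:41]
[42] read 'd'  n18⇒n0 (fail-walked)
[43] read 'c'  n0⇒n1
[44] read 'a'  n1⇒n15
[45] read 'c'  n15⇒n16  emit P3@[43:45],P4@[44:45]
[46] read 'd'  n16⇒n0 (fail-walked)
[47] read 'b'  n0⇒n7
[48] read 'b'  n7⇒n7 (fail-walked)
[49] read 'd'  n7⇒n0 (fail-walked)
[50] read 'a'  n0⇒n17
[51] read 'c'  n17⇒n18  emit P4@[50:51]
[52] read 'c'  n18⇒n2 (fail-walked)
[53] read 'c'  n2⇒n2 (fail-walked)
[54] read 'd'  n2⇒n3
[55] read 'b'  n3⇒n4
[56] read 'c'  n4⇒n5
[57] read 'a'  n5⇒n6  emit P0@[52:57]
[58] read 'c'  n6⇒n16 (fail-walked)  emit P3@[56:58],P4@[57:58]
[59] read 'c'  n16⇒n2 (fail-walked)
[60] read 'a'  n2⇒n15 (fail-walked)
[61] read 'c'  n15⇒n16  emit P3@[59:61],P4@[60:61]
[62] read 'b'  n16⇒n11 (fail-walked)
[63] read 'c'  n11⇒n1 (fail-walked)
[64] read 'c'  n1⇒n2
[65] read 'c'  n2⇒n2 (fail-walked)
[66] read 'a'  n2⇒n15 (fail-walked)
[67] read 'c'  n15⇒n16  emit P3@[65:67],P4@[66:67]
[68] read 'c'  n16⇒n2 (fail-walked)
[69] read 'b'  n2⇒n11 (fail-walked)
[70] read 'a'  n11⇒n12
[71] read 'b'  n12⇒n13
[72] read 'c'  n13⇒n14  emit P2@[68:72]
[73] read 'd'  n14⇒n0 (fail-walked)
[74] read 'c'  n0⇒n1
[75] read 'a'  n1⇒n15
[76] read 'c'  n15⇒n16  emit P3@[74:76],P4@[75:76]

Result: [[5,2],[12,1],[18,3],[18,4],[22,3],[22,4],[28,0],[35,4],[38,4],[41,4],[45,3],[45,4],[51,4],[57,0],[58,3],[58,4],[61,3],[61,4],[67,3],[67,4],[72,2],[76,3],[76,4]]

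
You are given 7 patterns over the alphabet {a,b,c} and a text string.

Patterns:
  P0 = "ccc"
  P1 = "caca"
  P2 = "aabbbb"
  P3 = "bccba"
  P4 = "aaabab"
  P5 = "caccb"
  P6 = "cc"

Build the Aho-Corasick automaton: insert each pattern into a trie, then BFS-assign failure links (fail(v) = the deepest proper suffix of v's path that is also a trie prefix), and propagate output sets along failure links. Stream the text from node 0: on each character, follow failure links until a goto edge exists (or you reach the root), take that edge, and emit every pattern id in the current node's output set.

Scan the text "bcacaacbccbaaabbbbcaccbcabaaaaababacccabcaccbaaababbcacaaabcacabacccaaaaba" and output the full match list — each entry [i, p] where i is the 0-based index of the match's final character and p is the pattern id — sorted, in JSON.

Construct AC machine:
Trie nodes:
  0='ε' goto a→7 b→13 c→1
  1='c' goto a→4 c→2
  2='cc' goto c→3  [P6 ends]
  3='ccc' goto ·  [P0 ends]
  4='ca' goto c→5
  5='cac' goto a→6 c→22
  6='caca' goto ·  [P1 ends]
  7='a' goto a→8
  8='aa' goto a→18 b→9
  9='aab' goto b→10
  10='aabb' goto b→11
  11='aabbb' goto b→12
  12='aabbbb' goto ·  [P2 ends]
  13='b' goto c→14
  14='bc' goto c→15
  15='bcc' goto b→16
  16='bccb' goto a→17
  17='bccba' goto ·  [P3 ends]
  18='aaa' goto b→19
  19='aaab' goto a→20
  20='aaaba' goto b→21
  21='aaabab' goto ·  [P4 ends]
  22='cacc' goto b→23
  23='caccb' goto ·  [P5 ends]

Failure links (BFS by depth):
  fail(1) 'c': from fail(0)=0 chase 'c': 0 ⇒ 0;  out=∅∪out(0)=∅
  fail(7) 'a': from fail(0)=0 chase 'a': 0 ⇒ 0;  out=∅∪out(0)=∅
  fail(13) 'b': from fail(0)=0 chase 'b': 0 ⇒ 0;  out=∅∪out(0)=∅
  fail(2) 'cc': from fail(1)=0 chase 'c': 0 ⇒ 1;  out={6}∪out(1)={6}
  fail(4) 'ca': from fail(1)=0 chase 'a': 0 ⇒ 7;  out=∅∪out(7)=∅
  fail(8) 'aa': from fail(7)=0 chase 'a': 0 ⇒ 7;  out=∅∪out(7)=∅
  fail(14) 'bc': from fail(13)=0 chase 'c': 0 ⇒ 1;  out=∅∪out(1)=∅
  fail(3) 'ccc': from fail(2)=1 chase 'c': 1 ⇒ 2;  out={0}∪out(2)={0,6}
  fail(5) 'cac': from fail(4)=7 chase 'c': 7→0 ⇒ 1;  out=∅∪out(1)=∅
  fail(9) 'aab': from fail(8)=7 chase 'b': 7→0 ⇒ 13;  out=∅∪out(13)=∅
  fail(15) 'bcc': from fail(14)=1 chase 'c': 1 ⇒ 2;  out=∅∪out(2)={6}
  fail(18) 'aaa': from fail(8)=7 chase 'a': 7 ⇒ 8;  out=∅∪out(8)=∅
  fail(6) 'caca': from fail(5)=1 chase 'a': 1 ⇒ 4;  out={1}∪out(4)={1}
  fail(10) 'aabb': from fail(9)=13 chase 'b': 13→0 ⇒ 13;  out=∅∪out(13)=∅
  fail(16) 'bccb': from fail(15)=2 chase 'b': 2→1→0 ⇒ 13;  out=∅∪out(13)=∅
  fail(19) 'aaab': from fail(18)=8 chase 'b': 8 ⇒ 9;  out=∅∪out(9)=∅
  fail(22) 'cacc': from fail(5)=1 chase 'c': 1 ⇒ 2;  out=∅∪out(2)={6}
  fail(11) 'aabbb': from fail(10)=13 chase 'b': 13→0 ⇒ 13;  out=∅∪out(13)=∅
  fail(17) 'bccba': from fail(16)=13 chase 'a': 13→0 ⇒ 7;  out={3}∪out(7)={3}
  fail(20) 'aaaba': from fail(19)=9 chase 'a': 9→13→0 ⇒ 7;  out=∅∪out(7)=∅
  fail(23) 'caccb': from fail(22)=2 chase 'b': 2→1→0 ⇒ 13;  out={5}∪out(13)={5}
  fail(12) 'aabbbb': from fail(11)=13 chase 'b': 13→0 ⇒ 13;  out={2}∪out(13)={2}
  fail(21) 'aaabab': from fail(20)=7 chase 'b': 7→0 ⇒ 13;  out={4}∪out(13)={4}

Text stream:
i=0 'b': node 0→13
i=1 'c': node 13→14
i=2 'a': node 14→4 (fail-walked)
i=3 'c': node 4→5
i=4 'a': node 5→6  → match P1@[1:4]
i=5 'a': node 6→8 (fail-walked)
i=6 'c': node 8→1 (fail-walked)
i=7 'b': node 1→13 (fail-walked)
i=8 'c': node 13→14
i=9 'c': node 14→15  → match P6@[8:9]
i=10 'b': node 15→16
i=11 'a': node 16→17  → match P3@[7:11]
i=12 'a': node 17→8 (fail-walked)
i=13 'a': node 8→18
i=14 'b': node 18→19
i=15 'b': node 19→10 (fail-walked)
i=16 'b': node 10→11
i=17 'b': node 11→12  → match P2@[12:17]
i=18 'c': node 12→14 (fail-walked)
i=19 'a': node 14→4 (fail-walked)
i=20 'c': node 4→5
i=21 'c': node 5→22  → match P6@[20:21]
i=22 'b': node 22→23  → match P5@[18:22]
i=23 'c': node 23→14 (fail-walked)
i=24 'a': node 14→4 (fail-walked)
i=25 'b': node 4→13 (fail-walked)
i=26 'a': node 13→7 (fail-walked)
i=27 'a': node 7→8
i=28 'a': node 8→18
i=29 'a': node 18→18 (fail-walked)
i=30 'a': node 18→18 (fail-walked)
i=31 'b': node 18→19
i=32 'a': node 19→20
i=33 'b': node 20→21  → match P4@[28:33]
i=34 'a': node 21→7 (fail-walked)
i=35 'c': node 7→1 (fail-walked)
i=36 'c': node 1→2  → match P6@[35:36]
i=37 'c': node 2→3  → match P0@[35:37],P6@[36:37]
i=38 'a': node 3→4 (fail-walked)
i=39 'b': node 4→13 (fail-walked)
i=40 'c': node 13→14
i=41 'a': node 14→4 (fail-walked)
i=42 'c': node 4→5
i=43 'c': node 5→22  → match P6@[42:43]
i=44 'b': node 22→23  → match P5@[40:44]
i=45 'a': node 23→7 (fail-walked)
i=46 'a': node 7→8
i=47 'a': node 8→18
i=48 'b': node 18→19
i=49 'a': node 19→20
i=50 'b': node 20→21  → match P4@[45:50]
i=51 'b': node 21→13 (fail-walked)
i=52 'c': node 13→14
i=53 'a': node 14→4 (fail-walked)
i=54 'c': node 4→5
i=55 'a': node 5→6  → match P1@[52:55]
i=56 'a': node 6→8 (fail-walked)
i=57 'a': node 8→18
i=58 'b': node 18→19
i=59 'c': node 19→14 (fail-walked)
i=60 'a': node 14→4 (fail-walked)
i=61 'c': node 4→5
i=62 'a': node 5→6  → match P1@[59:62]
i=63 'b': node 6→13 (fail-walked)
i=64 'a': node 13→7 (fail-walked)
i=65 'c': node 7→1 (fail-walked)
i=66 'c': node 1→2  → match P6@[65:66]
i=67 'c': node 2→3  → match P0@[65:67],P6@[66:67]
i=68 'a': node 3→4 (fail-walked)
i=69 'a': node 4→8 (fail-walked)
i=70 'a': node 8→18
i=71 'a': node 18→18 (fail-walked)
i=72 'b': node 18→19
i=73 'a': node 19→20

Matches: [[4,1],[9,6],[11,3],[17,2],[21,6],[22,5],[33,4],[36,6],[37,0],[37,6],[43,6],[44,5],[50,4],[55,1],[62,1],[66,6],[67,0],[67,6]]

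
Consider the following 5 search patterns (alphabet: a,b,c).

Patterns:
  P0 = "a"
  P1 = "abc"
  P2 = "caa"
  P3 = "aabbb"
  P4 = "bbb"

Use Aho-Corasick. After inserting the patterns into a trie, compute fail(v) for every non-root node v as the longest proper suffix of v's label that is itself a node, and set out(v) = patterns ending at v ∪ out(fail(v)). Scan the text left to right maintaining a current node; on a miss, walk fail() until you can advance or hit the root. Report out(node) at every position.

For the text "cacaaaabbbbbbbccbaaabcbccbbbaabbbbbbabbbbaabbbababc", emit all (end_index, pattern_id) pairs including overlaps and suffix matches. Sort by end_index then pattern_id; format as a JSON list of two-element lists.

Build automaton:
Trie nodes:
  0='ε' goto a→1 b→11 c→4
  1='a' goto a→7 b→2  ←P0
  2='ab' goto c→3
  3='abc' goto ·  ←P1
  4='c' goto a→5
  5='ca' goto a→6
  6='caa' goto ·  ←P2
  7='aa' goto b→8
  8='aab' goto b→9
  9='aabb' goto b→10
  10='aabbb' goto ·  ←P3
  11='b' goto b→12
  12='bb' goto b→13
  13='bbb' goto ·  ←P4

BFS fail/out derivation:
  fail(1) 'a': from fail(0)=0 chase 'a': 0 ⇒ 0;  out={0}∪out(0)={0}
  fail(4) 'c': from fail(0)=0 chase 'c': 0 ⇒ 0;  out=∅∪out(0)=∅
  fail(11) 'b': from fail(0)=0 chase 'b': 0 ⇒ 0;  out=∅∪out(0)=∅
  fail(2) 'ab': from fail(1)=0 chase 'b': 0 ⇒ 11;  out=∅∪out(11)=∅
  fail(5) 'ca': from fail(4)=0 chase 'a': 0 ⇒ 1;  out=∅∪out(1)={0}
  fail(7) 'aa': from fail(1)=0 chase 'a': 0 ⇒ 1;  out=∅∪out(1)={0}
  fail(12) 'bb': from fail(11)=0 chase 'b': 0 ⇒ 11;  out=∅∪out(11)=∅
  fail(3) 'abc': from fail(2)=11 chase 'c': 11→0 ⇒ 4;  out={1}∪out(4)={1}
  fail(6) 'caa': from fail(5)=1 chase 'a': 1 ⇒ 7;  out={2}∪out(7)={0,2}
  fail(8) 'aab': from fail(7)=1 chase 'b': 1 ⇒ 2;  out=∅∪out(2)=∅
  fail(13) 'bbb': from fail(12)=11 chase 'b': 11 ⇒ 12;  out={4}∪out(12)={4}
  fail(9) 'aabb': from fail(8)=2 chase 'b': 2→11 ⇒ 12;  out=∅∪out(12)=∅
  fail(10) 'aabbb': from fail(9)=12 chase 'b': 12 ⇒ 13;  out={3}∪out(13)={3,4}

Text stream:
i=0 'c': node 0→4
i=1 'a': node 4→5  ** P0@[1:1]
i=2 'c': node 5→4 (fail-walked)
i=3 'a': node 4→5  ** P0@[3:3]
i=4 'a': node 5→6  ** P0@[4:4],P2@[2:4]
i=5 'a': node 6→7 (fail-walked)  ** P0@[5:5]
i=6 'a': node 7→7 (fail-walked)  ** P0@[6:6]
i=7 'b': node 7→8
i=8 'b': node 8→9
i=9 'b': node 9→10  ** P3@[5:9],P4@[7:9]
i=10 'b': node 10→13 (fail-walked)  ** P4@[8:10]
i=11 'b': node 13→13 (fail-walked)  ** P4@[9:11]
i=12 'b': node 13→13 (fail-walked)  ** P4@[10:12]
i=13 'b': node 13→13 (fail-walked)  ** P4@[11:13]
i=14 'c': node 13→4 (fail-walked)
i=15 'c': node 4→4 (fail-walked)
i=16 'b': node 4→11 (fail-walked)
i=17 'a': node 11→1 (fail-walked)  ** P0@[17:17]
i=18 'a': node 1→7  ** P0@[18:18]
i=19 'a': node 7→7 (fail-walked)  ** P0@[19:19]
i=20 'b': node 7→8
i=21 'c': node 8→3 (fail-walked)  ** P1@[19:21]
i=22 'b': node 3→11 (fail-walked)
i=23 'c': node 11→4 (fail-walked)
i=24 'c': node 4→4 (fail-walked)
i=25 'b': node 4→11 (fail-walked)
i=26 'b': node 11→12
i=27 'b': node 12→13  ** P4@[25:27]
i=28 'a': node 13→1 (fail-walked)  ** P0@[28:28]
i=29 'a': node 1→7  ** P0@[29:29]
i=30 'b': node 7→8
i=31 'b': node 8→9
i=32 'b': node 9→10  ** P3@[28:32],P4@[30:32]
i=33 'b': node 10→13 (fail-walked)  ** P4@[31:33]
i=34 'b': node 13→13 (fail-walked)  ** P4@[32:34]
i=35 'b': node 13→13 (fail-walked)  ** P4@[33:35]
i=36 'a': node 13→1 (fail-walked)  ** P0@[36:36]
i=37 'b': node 1→2
i=38 'b': node 2→12 (fail-walked)
i=39 'b': node 12→13  ** P4@[37:39]
i=40 'b': node 13→13 (fail-walked)  ** P4@[38:40]
i=41 'a': node 13→1 (fail-walked)  ** P0@[41:41]
i=42 'a': node 1→7  ** P0@[42:42]
i=43 'b': node 7→8
i=44 'b': node 8→9
i=45 'b': node 9→10  ** P3@[41:45],P4@[43:45]
i=46 'a': node 10→1 (fail-walked)  ** P0@[46:46]
i=47 'b': node 1→2
i=48 'a': node 2→1 (fail-walked)  ** P0@[48:48]
i=49 'b': node 1→2
i=50 'c': node 2→3  ** P1@[48:50]

Matches: [[1,0],[3,0],[4,0],[4,2],[5,0],[6,0],[9,3],[9,4],[10,4],[11,4],[12,4],[13,4],[17,0],[18,0],[19,0],[21,1],[27,4],[28,0],[29,0],[32,3],[32,4],[33,4],[34,4],[35,4],[36,0],[39,4],[40,4],[41,0],[42,0],[45,3],[45,4],[46,0],[48,0],[50,1]]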